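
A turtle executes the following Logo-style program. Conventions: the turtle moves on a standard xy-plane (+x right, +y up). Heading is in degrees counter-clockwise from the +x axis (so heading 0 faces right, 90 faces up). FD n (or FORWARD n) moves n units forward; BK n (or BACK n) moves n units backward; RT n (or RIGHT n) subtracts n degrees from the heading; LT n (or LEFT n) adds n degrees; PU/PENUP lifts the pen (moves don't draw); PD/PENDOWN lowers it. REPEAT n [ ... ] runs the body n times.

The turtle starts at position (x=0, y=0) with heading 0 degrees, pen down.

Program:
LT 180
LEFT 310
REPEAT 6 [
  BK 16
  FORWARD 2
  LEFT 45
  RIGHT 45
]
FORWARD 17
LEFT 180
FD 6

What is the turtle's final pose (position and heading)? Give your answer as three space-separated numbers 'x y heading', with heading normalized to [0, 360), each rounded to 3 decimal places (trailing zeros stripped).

Executing turtle program step by step:
Start: pos=(0,0), heading=0, pen down
LT 180: heading 0 -> 180
LT 310: heading 180 -> 130
REPEAT 6 [
  -- iteration 1/6 --
  BK 16: (0,0) -> (10.285,-12.257) [heading=130, draw]
  FD 2: (10.285,-12.257) -> (8.999,-10.725) [heading=130, draw]
  LT 45: heading 130 -> 175
  RT 45: heading 175 -> 130
  -- iteration 2/6 --
  BK 16: (8.999,-10.725) -> (19.284,-22.981) [heading=130, draw]
  FD 2: (19.284,-22.981) -> (17.998,-21.449) [heading=130, draw]
  LT 45: heading 130 -> 175
  RT 45: heading 175 -> 130
  -- iteration 3/6 --
  BK 16: (17.998,-21.449) -> (28.283,-33.706) [heading=130, draw]
  FD 2: (28.283,-33.706) -> (26.997,-32.174) [heading=130, draw]
  LT 45: heading 130 -> 175
  RT 45: heading 175 -> 130
  -- iteration 4/6 --
  BK 16: (26.997,-32.174) -> (37.282,-44.431) [heading=130, draw]
  FD 2: (37.282,-44.431) -> (35.996,-42.898) [heading=130, draw]
  LT 45: heading 130 -> 175
  RT 45: heading 175 -> 130
  -- iteration 5/6 --
  BK 16: (35.996,-42.898) -> (46.281,-55.155) [heading=130, draw]
  FD 2: (46.281,-55.155) -> (44.995,-53.623) [heading=130, draw]
  LT 45: heading 130 -> 175
  RT 45: heading 175 -> 130
  -- iteration 6/6 --
  BK 16: (44.995,-53.623) -> (55.28,-65.88) [heading=130, draw]
  FD 2: (55.28,-65.88) -> (53.994,-64.348) [heading=130, draw]
  LT 45: heading 130 -> 175
  RT 45: heading 175 -> 130
]
FD 17: (53.994,-64.348) -> (43.067,-51.325) [heading=130, draw]
LT 180: heading 130 -> 310
FD 6: (43.067,-51.325) -> (46.923,-55.921) [heading=310, draw]
Final: pos=(46.923,-55.921), heading=310, 14 segment(s) drawn

Answer: 46.923 -55.921 310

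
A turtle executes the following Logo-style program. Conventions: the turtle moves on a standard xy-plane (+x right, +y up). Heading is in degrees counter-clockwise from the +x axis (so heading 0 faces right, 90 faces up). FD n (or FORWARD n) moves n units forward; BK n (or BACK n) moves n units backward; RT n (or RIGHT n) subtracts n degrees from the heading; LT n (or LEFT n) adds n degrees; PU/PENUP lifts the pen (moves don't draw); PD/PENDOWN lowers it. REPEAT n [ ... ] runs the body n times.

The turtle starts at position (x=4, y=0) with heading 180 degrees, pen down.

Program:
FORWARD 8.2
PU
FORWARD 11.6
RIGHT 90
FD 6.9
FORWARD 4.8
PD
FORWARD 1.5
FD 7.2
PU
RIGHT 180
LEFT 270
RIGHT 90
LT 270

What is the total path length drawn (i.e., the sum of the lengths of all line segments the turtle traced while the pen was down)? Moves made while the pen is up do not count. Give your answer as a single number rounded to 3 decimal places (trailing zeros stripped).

Executing turtle program step by step:
Start: pos=(4,0), heading=180, pen down
FD 8.2: (4,0) -> (-4.2,0) [heading=180, draw]
PU: pen up
FD 11.6: (-4.2,0) -> (-15.8,0) [heading=180, move]
RT 90: heading 180 -> 90
FD 6.9: (-15.8,0) -> (-15.8,6.9) [heading=90, move]
FD 4.8: (-15.8,6.9) -> (-15.8,11.7) [heading=90, move]
PD: pen down
FD 1.5: (-15.8,11.7) -> (-15.8,13.2) [heading=90, draw]
FD 7.2: (-15.8,13.2) -> (-15.8,20.4) [heading=90, draw]
PU: pen up
RT 180: heading 90 -> 270
LT 270: heading 270 -> 180
RT 90: heading 180 -> 90
LT 270: heading 90 -> 0
Final: pos=(-15.8,20.4), heading=0, 3 segment(s) drawn

Segment lengths:
  seg 1: (4,0) -> (-4.2,0), length = 8.2
  seg 2: (-15.8,11.7) -> (-15.8,13.2), length = 1.5
  seg 3: (-15.8,13.2) -> (-15.8,20.4), length = 7.2
Total = 16.9

Answer: 16.9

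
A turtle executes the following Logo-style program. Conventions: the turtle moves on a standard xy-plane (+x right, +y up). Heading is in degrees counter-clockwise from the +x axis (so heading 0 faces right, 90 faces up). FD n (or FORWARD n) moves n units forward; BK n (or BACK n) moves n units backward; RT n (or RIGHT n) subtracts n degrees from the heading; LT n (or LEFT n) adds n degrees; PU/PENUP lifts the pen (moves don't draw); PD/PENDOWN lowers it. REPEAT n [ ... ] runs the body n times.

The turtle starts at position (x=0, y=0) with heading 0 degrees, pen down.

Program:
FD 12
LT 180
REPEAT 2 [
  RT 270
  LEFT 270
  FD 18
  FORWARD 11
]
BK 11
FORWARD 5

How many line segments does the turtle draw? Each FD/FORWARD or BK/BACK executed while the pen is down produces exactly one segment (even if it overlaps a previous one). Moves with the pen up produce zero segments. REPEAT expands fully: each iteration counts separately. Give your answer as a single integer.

Answer: 7

Derivation:
Executing turtle program step by step:
Start: pos=(0,0), heading=0, pen down
FD 12: (0,0) -> (12,0) [heading=0, draw]
LT 180: heading 0 -> 180
REPEAT 2 [
  -- iteration 1/2 --
  RT 270: heading 180 -> 270
  LT 270: heading 270 -> 180
  FD 18: (12,0) -> (-6,0) [heading=180, draw]
  FD 11: (-6,0) -> (-17,0) [heading=180, draw]
  -- iteration 2/2 --
  RT 270: heading 180 -> 270
  LT 270: heading 270 -> 180
  FD 18: (-17,0) -> (-35,0) [heading=180, draw]
  FD 11: (-35,0) -> (-46,0) [heading=180, draw]
]
BK 11: (-46,0) -> (-35,0) [heading=180, draw]
FD 5: (-35,0) -> (-40,0) [heading=180, draw]
Final: pos=(-40,0), heading=180, 7 segment(s) drawn
Segments drawn: 7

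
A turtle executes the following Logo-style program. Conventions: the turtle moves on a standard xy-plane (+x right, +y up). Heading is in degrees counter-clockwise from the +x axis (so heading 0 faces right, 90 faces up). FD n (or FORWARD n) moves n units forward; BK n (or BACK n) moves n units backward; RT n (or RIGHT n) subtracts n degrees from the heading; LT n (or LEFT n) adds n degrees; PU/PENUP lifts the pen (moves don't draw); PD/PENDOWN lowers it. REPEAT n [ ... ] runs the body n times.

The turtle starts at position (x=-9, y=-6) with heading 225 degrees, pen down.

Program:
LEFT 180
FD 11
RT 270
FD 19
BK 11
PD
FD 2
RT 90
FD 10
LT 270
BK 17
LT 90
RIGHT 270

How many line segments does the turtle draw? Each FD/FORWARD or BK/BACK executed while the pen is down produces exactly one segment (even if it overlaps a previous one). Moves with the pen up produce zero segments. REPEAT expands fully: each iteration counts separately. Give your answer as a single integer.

Executing turtle program step by step:
Start: pos=(-9,-6), heading=225, pen down
LT 180: heading 225 -> 45
FD 11: (-9,-6) -> (-1.222,1.778) [heading=45, draw]
RT 270: heading 45 -> 135
FD 19: (-1.222,1.778) -> (-14.657,15.213) [heading=135, draw]
BK 11: (-14.657,15.213) -> (-6.879,7.435) [heading=135, draw]
PD: pen down
FD 2: (-6.879,7.435) -> (-8.293,8.849) [heading=135, draw]
RT 90: heading 135 -> 45
FD 10: (-8.293,8.849) -> (-1.222,15.92) [heading=45, draw]
LT 270: heading 45 -> 315
BK 17: (-1.222,15.92) -> (-13.243,27.941) [heading=315, draw]
LT 90: heading 315 -> 45
RT 270: heading 45 -> 135
Final: pos=(-13.243,27.941), heading=135, 6 segment(s) drawn
Segments drawn: 6

Answer: 6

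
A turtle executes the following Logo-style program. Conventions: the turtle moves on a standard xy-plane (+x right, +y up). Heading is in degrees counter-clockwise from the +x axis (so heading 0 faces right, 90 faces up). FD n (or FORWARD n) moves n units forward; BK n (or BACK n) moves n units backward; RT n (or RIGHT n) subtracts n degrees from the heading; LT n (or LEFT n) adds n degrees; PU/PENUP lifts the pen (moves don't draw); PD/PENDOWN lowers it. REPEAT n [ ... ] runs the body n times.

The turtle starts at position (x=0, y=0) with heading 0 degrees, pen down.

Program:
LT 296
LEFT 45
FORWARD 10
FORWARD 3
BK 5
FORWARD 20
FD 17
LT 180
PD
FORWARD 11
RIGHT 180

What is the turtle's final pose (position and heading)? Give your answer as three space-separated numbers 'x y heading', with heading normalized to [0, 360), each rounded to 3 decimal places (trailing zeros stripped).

Answer: 32.148 -11.069 341

Derivation:
Executing turtle program step by step:
Start: pos=(0,0), heading=0, pen down
LT 296: heading 0 -> 296
LT 45: heading 296 -> 341
FD 10: (0,0) -> (9.455,-3.256) [heading=341, draw]
FD 3: (9.455,-3.256) -> (12.292,-4.232) [heading=341, draw]
BK 5: (12.292,-4.232) -> (7.564,-2.605) [heading=341, draw]
FD 20: (7.564,-2.605) -> (26.475,-9.116) [heading=341, draw]
FD 17: (26.475,-9.116) -> (42.548,-14.651) [heading=341, draw]
LT 180: heading 341 -> 161
PD: pen down
FD 11: (42.548,-14.651) -> (32.148,-11.069) [heading=161, draw]
RT 180: heading 161 -> 341
Final: pos=(32.148,-11.069), heading=341, 6 segment(s) drawn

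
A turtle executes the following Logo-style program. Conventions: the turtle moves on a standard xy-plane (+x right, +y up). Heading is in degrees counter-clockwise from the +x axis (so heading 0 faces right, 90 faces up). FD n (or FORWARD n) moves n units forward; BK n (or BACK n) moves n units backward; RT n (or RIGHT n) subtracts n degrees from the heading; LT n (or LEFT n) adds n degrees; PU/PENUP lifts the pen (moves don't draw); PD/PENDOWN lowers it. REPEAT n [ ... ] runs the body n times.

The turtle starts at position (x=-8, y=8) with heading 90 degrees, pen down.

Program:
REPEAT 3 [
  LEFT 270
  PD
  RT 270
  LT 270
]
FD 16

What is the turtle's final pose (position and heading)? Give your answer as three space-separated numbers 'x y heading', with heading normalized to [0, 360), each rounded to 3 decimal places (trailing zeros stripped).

Executing turtle program step by step:
Start: pos=(-8,8), heading=90, pen down
REPEAT 3 [
  -- iteration 1/3 --
  LT 270: heading 90 -> 0
  PD: pen down
  RT 270: heading 0 -> 90
  LT 270: heading 90 -> 0
  -- iteration 2/3 --
  LT 270: heading 0 -> 270
  PD: pen down
  RT 270: heading 270 -> 0
  LT 270: heading 0 -> 270
  -- iteration 3/3 --
  LT 270: heading 270 -> 180
  PD: pen down
  RT 270: heading 180 -> 270
  LT 270: heading 270 -> 180
]
FD 16: (-8,8) -> (-24,8) [heading=180, draw]
Final: pos=(-24,8), heading=180, 1 segment(s) drawn

Answer: -24 8 180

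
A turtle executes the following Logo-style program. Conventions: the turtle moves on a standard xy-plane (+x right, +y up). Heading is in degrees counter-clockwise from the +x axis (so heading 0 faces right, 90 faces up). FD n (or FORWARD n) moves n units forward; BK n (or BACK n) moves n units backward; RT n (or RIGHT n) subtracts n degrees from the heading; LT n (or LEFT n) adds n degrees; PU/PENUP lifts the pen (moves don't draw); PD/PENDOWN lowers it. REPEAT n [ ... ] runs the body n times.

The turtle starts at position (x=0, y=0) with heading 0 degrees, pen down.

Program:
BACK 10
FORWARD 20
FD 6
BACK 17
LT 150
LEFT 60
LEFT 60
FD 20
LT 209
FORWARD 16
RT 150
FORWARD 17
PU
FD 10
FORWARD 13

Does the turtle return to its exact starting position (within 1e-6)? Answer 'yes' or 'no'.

Executing turtle program step by step:
Start: pos=(0,0), heading=0, pen down
BK 10: (0,0) -> (-10,0) [heading=0, draw]
FD 20: (-10,0) -> (10,0) [heading=0, draw]
FD 6: (10,0) -> (16,0) [heading=0, draw]
BK 17: (16,0) -> (-1,0) [heading=0, draw]
LT 150: heading 0 -> 150
LT 60: heading 150 -> 210
LT 60: heading 210 -> 270
FD 20: (-1,0) -> (-1,-20) [heading=270, draw]
LT 209: heading 270 -> 119
FD 16: (-1,-20) -> (-8.757,-6.006) [heading=119, draw]
RT 150: heading 119 -> 329
FD 17: (-8.757,-6.006) -> (5.815,-14.762) [heading=329, draw]
PU: pen up
FD 10: (5.815,-14.762) -> (14.387,-19.912) [heading=329, move]
FD 13: (14.387,-19.912) -> (25.53,-26.608) [heading=329, move]
Final: pos=(25.53,-26.608), heading=329, 7 segment(s) drawn

Start position: (0, 0)
Final position: (25.53, -26.608)
Distance = 36.875; >= 1e-6 -> NOT closed

Answer: no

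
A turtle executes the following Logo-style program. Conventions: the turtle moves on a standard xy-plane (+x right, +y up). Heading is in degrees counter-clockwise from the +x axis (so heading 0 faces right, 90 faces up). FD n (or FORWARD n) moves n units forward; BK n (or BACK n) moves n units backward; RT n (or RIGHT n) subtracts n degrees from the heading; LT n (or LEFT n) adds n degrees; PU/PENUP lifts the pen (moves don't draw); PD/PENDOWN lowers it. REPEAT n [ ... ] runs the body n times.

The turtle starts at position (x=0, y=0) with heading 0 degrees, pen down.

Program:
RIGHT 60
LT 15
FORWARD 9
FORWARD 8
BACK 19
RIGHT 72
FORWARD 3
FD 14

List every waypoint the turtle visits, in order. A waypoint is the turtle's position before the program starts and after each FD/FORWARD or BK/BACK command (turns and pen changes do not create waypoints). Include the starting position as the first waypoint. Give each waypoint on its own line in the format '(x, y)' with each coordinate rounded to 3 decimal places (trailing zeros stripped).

Answer: (0, 0)
(6.364, -6.364)
(12.021, -12.021)
(-1.414, 1.414)
(-2.776, -1.259)
(-9.132, -13.733)

Derivation:
Executing turtle program step by step:
Start: pos=(0,0), heading=0, pen down
RT 60: heading 0 -> 300
LT 15: heading 300 -> 315
FD 9: (0,0) -> (6.364,-6.364) [heading=315, draw]
FD 8: (6.364,-6.364) -> (12.021,-12.021) [heading=315, draw]
BK 19: (12.021,-12.021) -> (-1.414,1.414) [heading=315, draw]
RT 72: heading 315 -> 243
FD 3: (-1.414,1.414) -> (-2.776,-1.259) [heading=243, draw]
FD 14: (-2.776,-1.259) -> (-9.132,-13.733) [heading=243, draw]
Final: pos=(-9.132,-13.733), heading=243, 5 segment(s) drawn
Waypoints (6 total):
(0, 0)
(6.364, -6.364)
(12.021, -12.021)
(-1.414, 1.414)
(-2.776, -1.259)
(-9.132, -13.733)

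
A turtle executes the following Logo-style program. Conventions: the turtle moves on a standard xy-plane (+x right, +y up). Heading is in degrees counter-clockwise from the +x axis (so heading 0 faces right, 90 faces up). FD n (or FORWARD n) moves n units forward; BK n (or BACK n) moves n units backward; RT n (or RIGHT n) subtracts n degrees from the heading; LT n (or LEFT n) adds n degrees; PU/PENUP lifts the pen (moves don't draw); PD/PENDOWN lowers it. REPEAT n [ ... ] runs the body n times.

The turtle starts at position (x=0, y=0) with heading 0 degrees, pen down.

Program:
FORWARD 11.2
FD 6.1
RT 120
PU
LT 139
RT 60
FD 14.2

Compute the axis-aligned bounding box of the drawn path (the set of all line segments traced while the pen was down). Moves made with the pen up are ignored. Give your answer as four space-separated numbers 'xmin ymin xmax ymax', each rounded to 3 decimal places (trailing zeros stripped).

Executing turtle program step by step:
Start: pos=(0,0), heading=0, pen down
FD 11.2: (0,0) -> (11.2,0) [heading=0, draw]
FD 6.1: (11.2,0) -> (17.3,0) [heading=0, draw]
RT 120: heading 0 -> 240
PU: pen up
LT 139: heading 240 -> 19
RT 60: heading 19 -> 319
FD 14.2: (17.3,0) -> (28.017,-9.316) [heading=319, move]
Final: pos=(28.017,-9.316), heading=319, 2 segment(s) drawn

Segment endpoints: x in {0, 11.2, 17.3}, y in {0}
xmin=0, ymin=0, xmax=17.3, ymax=0

Answer: 0 0 17.3 0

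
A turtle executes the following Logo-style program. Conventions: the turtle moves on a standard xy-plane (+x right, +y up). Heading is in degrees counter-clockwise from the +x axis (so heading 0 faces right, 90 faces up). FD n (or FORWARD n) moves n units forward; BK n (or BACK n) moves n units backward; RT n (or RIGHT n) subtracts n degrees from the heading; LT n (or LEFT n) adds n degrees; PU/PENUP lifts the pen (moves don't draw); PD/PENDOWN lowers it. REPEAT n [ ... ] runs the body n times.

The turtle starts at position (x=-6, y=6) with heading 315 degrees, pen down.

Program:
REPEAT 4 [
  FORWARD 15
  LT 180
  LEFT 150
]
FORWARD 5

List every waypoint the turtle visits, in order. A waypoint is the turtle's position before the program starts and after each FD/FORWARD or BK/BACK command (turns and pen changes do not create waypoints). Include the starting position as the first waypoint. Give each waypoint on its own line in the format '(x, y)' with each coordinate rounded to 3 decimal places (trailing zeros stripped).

Executing turtle program step by step:
Start: pos=(-6,6), heading=315, pen down
REPEAT 4 [
  -- iteration 1/4 --
  FD 15: (-6,6) -> (4.607,-4.607) [heading=315, draw]
  LT 180: heading 315 -> 135
  LT 150: heading 135 -> 285
  -- iteration 2/4 --
  FD 15: (4.607,-4.607) -> (8.489,-19.095) [heading=285, draw]
  LT 180: heading 285 -> 105
  LT 150: heading 105 -> 255
  -- iteration 3/4 --
  FD 15: (8.489,-19.095) -> (4.607,-33.584) [heading=255, draw]
  LT 180: heading 255 -> 75
  LT 150: heading 75 -> 225
  -- iteration 4/4 --
  FD 15: (4.607,-33.584) -> (-6,-44.191) [heading=225, draw]
  LT 180: heading 225 -> 45
  LT 150: heading 45 -> 195
]
FD 5: (-6,-44.191) -> (-10.83,-45.485) [heading=195, draw]
Final: pos=(-10.83,-45.485), heading=195, 5 segment(s) drawn
Waypoints (6 total):
(-6, 6)
(4.607, -4.607)
(8.489, -19.095)
(4.607, -33.584)
(-6, -44.191)
(-10.83, -45.485)

Answer: (-6, 6)
(4.607, -4.607)
(8.489, -19.095)
(4.607, -33.584)
(-6, -44.191)
(-10.83, -45.485)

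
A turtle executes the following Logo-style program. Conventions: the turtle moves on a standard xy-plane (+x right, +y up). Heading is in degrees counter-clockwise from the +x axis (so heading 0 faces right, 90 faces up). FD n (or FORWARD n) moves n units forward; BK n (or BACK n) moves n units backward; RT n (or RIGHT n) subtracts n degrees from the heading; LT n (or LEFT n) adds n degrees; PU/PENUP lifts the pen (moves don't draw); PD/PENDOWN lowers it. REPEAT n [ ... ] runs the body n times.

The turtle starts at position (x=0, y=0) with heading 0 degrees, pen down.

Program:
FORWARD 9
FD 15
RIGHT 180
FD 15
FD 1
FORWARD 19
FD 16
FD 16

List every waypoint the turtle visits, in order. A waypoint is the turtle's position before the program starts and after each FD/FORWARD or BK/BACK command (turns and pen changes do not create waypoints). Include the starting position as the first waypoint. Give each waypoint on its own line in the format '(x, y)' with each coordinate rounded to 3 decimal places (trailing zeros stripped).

Answer: (0, 0)
(9, 0)
(24, 0)
(9, 0)
(8, 0)
(-11, 0)
(-27, 0)
(-43, 0)

Derivation:
Executing turtle program step by step:
Start: pos=(0,0), heading=0, pen down
FD 9: (0,0) -> (9,0) [heading=0, draw]
FD 15: (9,0) -> (24,0) [heading=0, draw]
RT 180: heading 0 -> 180
FD 15: (24,0) -> (9,0) [heading=180, draw]
FD 1: (9,0) -> (8,0) [heading=180, draw]
FD 19: (8,0) -> (-11,0) [heading=180, draw]
FD 16: (-11,0) -> (-27,0) [heading=180, draw]
FD 16: (-27,0) -> (-43,0) [heading=180, draw]
Final: pos=(-43,0), heading=180, 7 segment(s) drawn
Waypoints (8 total):
(0, 0)
(9, 0)
(24, 0)
(9, 0)
(8, 0)
(-11, 0)
(-27, 0)
(-43, 0)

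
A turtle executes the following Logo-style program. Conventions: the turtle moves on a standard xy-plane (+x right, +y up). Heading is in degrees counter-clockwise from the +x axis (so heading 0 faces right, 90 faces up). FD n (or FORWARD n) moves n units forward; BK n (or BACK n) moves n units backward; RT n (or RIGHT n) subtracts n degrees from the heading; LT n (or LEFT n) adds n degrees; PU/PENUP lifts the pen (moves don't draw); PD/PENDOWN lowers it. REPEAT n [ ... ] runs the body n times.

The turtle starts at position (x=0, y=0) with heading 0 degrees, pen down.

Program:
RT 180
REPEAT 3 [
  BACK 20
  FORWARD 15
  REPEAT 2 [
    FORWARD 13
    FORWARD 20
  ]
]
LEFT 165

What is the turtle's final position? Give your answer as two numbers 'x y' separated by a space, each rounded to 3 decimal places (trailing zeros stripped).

Executing turtle program step by step:
Start: pos=(0,0), heading=0, pen down
RT 180: heading 0 -> 180
REPEAT 3 [
  -- iteration 1/3 --
  BK 20: (0,0) -> (20,0) [heading=180, draw]
  FD 15: (20,0) -> (5,0) [heading=180, draw]
  REPEAT 2 [
    -- iteration 1/2 --
    FD 13: (5,0) -> (-8,0) [heading=180, draw]
    FD 20: (-8,0) -> (-28,0) [heading=180, draw]
    -- iteration 2/2 --
    FD 13: (-28,0) -> (-41,0) [heading=180, draw]
    FD 20: (-41,0) -> (-61,0) [heading=180, draw]
  ]
  -- iteration 2/3 --
  BK 20: (-61,0) -> (-41,0) [heading=180, draw]
  FD 15: (-41,0) -> (-56,0) [heading=180, draw]
  REPEAT 2 [
    -- iteration 1/2 --
    FD 13: (-56,0) -> (-69,0) [heading=180, draw]
    FD 20: (-69,0) -> (-89,0) [heading=180, draw]
    -- iteration 2/2 --
    FD 13: (-89,0) -> (-102,0) [heading=180, draw]
    FD 20: (-102,0) -> (-122,0) [heading=180, draw]
  ]
  -- iteration 3/3 --
  BK 20: (-122,0) -> (-102,0) [heading=180, draw]
  FD 15: (-102,0) -> (-117,0) [heading=180, draw]
  REPEAT 2 [
    -- iteration 1/2 --
    FD 13: (-117,0) -> (-130,0) [heading=180, draw]
    FD 20: (-130,0) -> (-150,0) [heading=180, draw]
    -- iteration 2/2 --
    FD 13: (-150,0) -> (-163,0) [heading=180, draw]
    FD 20: (-163,0) -> (-183,0) [heading=180, draw]
  ]
]
LT 165: heading 180 -> 345
Final: pos=(-183,0), heading=345, 18 segment(s) drawn

Answer: -183 0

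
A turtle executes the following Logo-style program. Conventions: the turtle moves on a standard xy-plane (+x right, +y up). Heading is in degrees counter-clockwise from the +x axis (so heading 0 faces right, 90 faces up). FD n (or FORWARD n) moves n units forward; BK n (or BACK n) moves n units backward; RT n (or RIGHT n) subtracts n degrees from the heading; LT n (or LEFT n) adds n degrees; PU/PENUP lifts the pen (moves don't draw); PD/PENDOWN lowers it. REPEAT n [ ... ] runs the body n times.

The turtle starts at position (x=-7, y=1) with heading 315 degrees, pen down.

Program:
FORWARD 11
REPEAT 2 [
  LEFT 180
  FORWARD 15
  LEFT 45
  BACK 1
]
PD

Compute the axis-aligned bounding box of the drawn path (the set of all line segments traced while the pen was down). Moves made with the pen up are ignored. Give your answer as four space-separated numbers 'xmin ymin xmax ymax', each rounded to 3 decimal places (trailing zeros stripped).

Executing turtle program step by step:
Start: pos=(-7,1), heading=315, pen down
FD 11: (-7,1) -> (0.778,-6.778) [heading=315, draw]
REPEAT 2 [
  -- iteration 1/2 --
  LT 180: heading 315 -> 135
  FD 15: (0.778,-6.778) -> (-9.828,3.828) [heading=135, draw]
  LT 45: heading 135 -> 180
  BK 1: (-9.828,3.828) -> (-8.828,3.828) [heading=180, draw]
  -- iteration 2/2 --
  LT 180: heading 180 -> 0
  FD 15: (-8.828,3.828) -> (6.172,3.828) [heading=0, draw]
  LT 45: heading 0 -> 45
  BK 1: (6.172,3.828) -> (5.464,3.121) [heading=45, draw]
]
PD: pen down
Final: pos=(5.464,3.121), heading=45, 5 segment(s) drawn

Segment endpoints: x in {-9.828, -8.828, -7, 0.778, 5.464, 6.172}, y in {-6.778, 1, 3.121, 3.828, 3.828, 3.828}
xmin=-9.828, ymin=-6.778, xmax=6.172, ymax=3.828

Answer: -9.828 -6.778 6.172 3.828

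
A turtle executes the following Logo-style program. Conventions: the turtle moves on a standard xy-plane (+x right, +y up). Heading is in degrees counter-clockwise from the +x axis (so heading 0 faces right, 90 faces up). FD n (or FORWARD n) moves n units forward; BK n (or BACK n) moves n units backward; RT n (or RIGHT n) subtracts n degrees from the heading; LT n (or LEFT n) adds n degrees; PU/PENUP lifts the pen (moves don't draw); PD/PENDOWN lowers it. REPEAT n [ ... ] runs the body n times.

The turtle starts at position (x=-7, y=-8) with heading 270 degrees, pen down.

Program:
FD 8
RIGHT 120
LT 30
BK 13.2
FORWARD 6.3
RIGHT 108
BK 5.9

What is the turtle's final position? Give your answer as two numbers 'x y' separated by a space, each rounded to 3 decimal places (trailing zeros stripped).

Answer: -1.923 -21.611

Derivation:
Executing turtle program step by step:
Start: pos=(-7,-8), heading=270, pen down
FD 8: (-7,-8) -> (-7,-16) [heading=270, draw]
RT 120: heading 270 -> 150
LT 30: heading 150 -> 180
BK 13.2: (-7,-16) -> (6.2,-16) [heading=180, draw]
FD 6.3: (6.2,-16) -> (-0.1,-16) [heading=180, draw]
RT 108: heading 180 -> 72
BK 5.9: (-0.1,-16) -> (-1.923,-21.611) [heading=72, draw]
Final: pos=(-1.923,-21.611), heading=72, 4 segment(s) drawn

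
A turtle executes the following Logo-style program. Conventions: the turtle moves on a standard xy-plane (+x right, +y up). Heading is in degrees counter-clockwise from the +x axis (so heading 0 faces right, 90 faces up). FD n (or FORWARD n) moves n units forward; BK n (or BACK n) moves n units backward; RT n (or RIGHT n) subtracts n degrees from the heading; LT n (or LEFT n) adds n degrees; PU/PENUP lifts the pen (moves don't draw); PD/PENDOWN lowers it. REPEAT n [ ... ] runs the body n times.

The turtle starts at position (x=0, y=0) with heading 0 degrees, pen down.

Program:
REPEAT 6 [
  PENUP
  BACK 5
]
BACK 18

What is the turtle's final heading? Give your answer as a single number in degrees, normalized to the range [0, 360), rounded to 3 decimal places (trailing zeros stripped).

Answer: 0

Derivation:
Executing turtle program step by step:
Start: pos=(0,0), heading=0, pen down
REPEAT 6 [
  -- iteration 1/6 --
  PU: pen up
  BK 5: (0,0) -> (-5,0) [heading=0, move]
  -- iteration 2/6 --
  PU: pen up
  BK 5: (-5,0) -> (-10,0) [heading=0, move]
  -- iteration 3/6 --
  PU: pen up
  BK 5: (-10,0) -> (-15,0) [heading=0, move]
  -- iteration 4/6 --
  PU: pen up
  BK 5: (-15,0) -> (-20,0) [heading=0, move]
  -- iteration 5/6 --
  PU: pen up
  BK 5: (-20,0) -> (-25,0) [heading=0, move]
  -- iteration 6/6 --
  PU: pen up
  BK 5: (-25,0) -> (-30,0) [heading=0, move]
]
BK 18: (-30,0) -> (-48,0) [heading=0, move]
Final: pos=(-48,0), heading=0, 0 segment(s) drawn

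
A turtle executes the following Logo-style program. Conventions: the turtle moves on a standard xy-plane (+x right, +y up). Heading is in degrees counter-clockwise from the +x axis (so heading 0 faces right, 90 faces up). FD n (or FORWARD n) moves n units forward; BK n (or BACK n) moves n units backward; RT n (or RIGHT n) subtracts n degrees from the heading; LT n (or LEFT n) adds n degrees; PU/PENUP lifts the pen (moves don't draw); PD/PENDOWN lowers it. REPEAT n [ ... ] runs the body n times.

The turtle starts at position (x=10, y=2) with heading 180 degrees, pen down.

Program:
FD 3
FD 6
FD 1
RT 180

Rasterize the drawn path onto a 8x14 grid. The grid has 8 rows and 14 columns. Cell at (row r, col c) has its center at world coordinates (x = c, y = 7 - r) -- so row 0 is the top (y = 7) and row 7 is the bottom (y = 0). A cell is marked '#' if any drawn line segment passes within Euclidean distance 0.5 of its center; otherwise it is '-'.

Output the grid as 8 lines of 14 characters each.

Answer: --------------
--------------
--------------
--------------
--------------
###########---
--------------
--------------

Derivation:
Segment 0: (10,2) -> (7,2)
Segment 1: (7,2) -> (1,2)
Segment 2: (1,2) -> (0,2)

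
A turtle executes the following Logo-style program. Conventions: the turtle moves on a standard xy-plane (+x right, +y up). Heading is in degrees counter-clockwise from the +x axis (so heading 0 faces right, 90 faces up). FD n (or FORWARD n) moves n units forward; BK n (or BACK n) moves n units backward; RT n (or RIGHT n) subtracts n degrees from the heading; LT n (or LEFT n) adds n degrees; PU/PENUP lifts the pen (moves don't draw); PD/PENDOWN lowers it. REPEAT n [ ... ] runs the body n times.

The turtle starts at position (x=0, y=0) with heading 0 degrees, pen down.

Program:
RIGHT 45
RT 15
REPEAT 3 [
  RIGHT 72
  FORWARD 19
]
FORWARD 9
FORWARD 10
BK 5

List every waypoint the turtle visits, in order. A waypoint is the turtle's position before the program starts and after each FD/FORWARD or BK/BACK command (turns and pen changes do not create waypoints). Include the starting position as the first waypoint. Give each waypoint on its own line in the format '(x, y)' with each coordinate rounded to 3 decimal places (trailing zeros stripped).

Answer: (0, 0)
(-12.713, -14.12)
(-30.071, -6.392)
(-28.085, 12.504)
(-27.144, 21.455)
(-26.099, 31.4)
(-26.621, 26.427)

Derivation:
Executing turtle program step by step:
Start: pos=(0,0), heading=0, pen down
RT 45: heading 0 -> 315
RT 15: heading 315 -> 300
REPEAT 3 [
  -- iteration 1/3 --
  RT 72: heading 300 -> 228
  FD 19: (0,0) -> (-12.713,-14.12) [heading=228, draw]
  -- iteration 2/3 --
  RT 72: heading 228 -> 156
  FD 19: (-12.713,-14.12) -> (-30.071,-6.392) [heading=156, draw]
  -- iteration 3/3 --
  RT 72: heading 156 -> 84
  FD 19: (-30.071,-6.392) -> (-28.085,12.504) [heading=84, draw]
]
FD 9: (-28.085,12.504) -> (-27.144,21.455) [heading=84, draw]
FD 10: (-27.144,21.455) -> (-26.099,31.4) [heading=84, draw]
BK 5: (-26.099,31.4) -> (-26.621,26.427) [heading=84, draw]
Final: pos=(-26.621,26.427), heading=84, 6 segment(s) drawn
Waypoints (7 total):
(0, 0)
(-12.713, -14.12)
(-30.071, -6.392)
(-28.085, 12.504)
(-27.144, 21.455)
(-26.099, 31.4)
(-26.621, 26.427)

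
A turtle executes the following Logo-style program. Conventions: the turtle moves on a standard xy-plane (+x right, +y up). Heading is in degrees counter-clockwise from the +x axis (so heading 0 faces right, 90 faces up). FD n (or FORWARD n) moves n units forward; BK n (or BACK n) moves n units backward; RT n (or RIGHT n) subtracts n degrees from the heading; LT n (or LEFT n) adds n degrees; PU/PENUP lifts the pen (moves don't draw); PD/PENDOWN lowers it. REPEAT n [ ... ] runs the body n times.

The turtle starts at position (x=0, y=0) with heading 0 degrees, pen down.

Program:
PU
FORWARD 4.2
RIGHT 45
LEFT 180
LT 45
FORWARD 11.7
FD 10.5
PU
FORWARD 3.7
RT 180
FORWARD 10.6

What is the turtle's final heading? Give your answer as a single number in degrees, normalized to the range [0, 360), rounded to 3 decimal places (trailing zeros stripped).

Answer: 0

Derivation:
Executing turtle program step by step:
Start: pos=(0,0), heading=0, pen down
PU: pen up
FD 4.2: (0,0) -> (4.2,0) [heading=0, move]
RT 45: heading 0 -> 315
LT 180: heading 315 -> 135
LT 45: heading 135 -> 180
FD 11.7: (4.2,0) -> (-7.5,0) [heading=180, move]
FD 10.5: (-7.5,0) -> (-18,0) [heading=180, move]
PU: pen up
FD 3.7: (-18,0) -> (-21.7,0) [heading=180, move]
RT 180: heading 180 -> 0
FD 10.6: (-21.7,0) -> (-11.1,0) [heading=0, move]
Final: pos=(-11.1,0), heading=0, 0 segment(s) drawn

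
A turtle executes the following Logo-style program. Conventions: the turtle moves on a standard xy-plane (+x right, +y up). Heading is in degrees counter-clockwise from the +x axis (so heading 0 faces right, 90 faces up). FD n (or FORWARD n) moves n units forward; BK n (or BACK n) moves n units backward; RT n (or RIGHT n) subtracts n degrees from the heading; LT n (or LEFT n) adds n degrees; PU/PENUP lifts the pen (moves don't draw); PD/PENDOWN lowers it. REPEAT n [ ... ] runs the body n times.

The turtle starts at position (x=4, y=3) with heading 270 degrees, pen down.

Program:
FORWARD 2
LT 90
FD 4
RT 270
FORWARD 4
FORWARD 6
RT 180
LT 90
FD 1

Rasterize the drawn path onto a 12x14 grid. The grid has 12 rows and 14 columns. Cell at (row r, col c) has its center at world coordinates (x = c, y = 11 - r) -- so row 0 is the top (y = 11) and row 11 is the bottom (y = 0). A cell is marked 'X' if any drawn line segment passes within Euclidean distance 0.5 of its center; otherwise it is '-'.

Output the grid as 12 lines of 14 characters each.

Segment 0: (4,3) -> (4,1)
Segment 1: (4,1) -> (8,1)
Segment 2: (8,1) -> (8,5)
Segment 3: (8,5) -> (8,11)
Segment 4: (8,11) -> (9,11)

Answer: --------XX----
--------X-----
--------X-----
--------X-----
--------X-----
--------X-----
--------X-----
--------X-----
----X---X-----
----X---X-----
----XXXXX-----
--------------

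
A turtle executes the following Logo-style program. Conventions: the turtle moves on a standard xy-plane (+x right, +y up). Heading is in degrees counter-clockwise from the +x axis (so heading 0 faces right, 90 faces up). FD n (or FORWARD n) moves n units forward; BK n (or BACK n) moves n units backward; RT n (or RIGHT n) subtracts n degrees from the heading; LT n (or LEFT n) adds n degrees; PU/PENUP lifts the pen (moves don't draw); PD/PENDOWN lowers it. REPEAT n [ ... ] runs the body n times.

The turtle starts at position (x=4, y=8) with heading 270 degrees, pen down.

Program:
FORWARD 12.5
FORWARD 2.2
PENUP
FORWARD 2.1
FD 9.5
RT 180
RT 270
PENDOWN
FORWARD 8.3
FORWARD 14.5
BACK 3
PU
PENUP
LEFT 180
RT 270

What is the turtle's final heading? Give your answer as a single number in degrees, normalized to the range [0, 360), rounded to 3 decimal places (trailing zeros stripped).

Executing turtle program step by step:
Start: pos=(4,8), heading=270, pen down
FD 12.5: (4,8) -> (4,-4.5) [heading=270, draw]
FD 2.2: (4,-4.5) -> (4,-6.7) [heading=270, draw]
PU: pen up
FD 2.1: (4,-6.7) -> (4,-8.8) [heading=270, move]
FD 9.5: (4,-8.8) -> (4,-18.3) [heading=270, move]
RT 180: heading 270 -> 90
RT 270: heading 90 -> 180
PD: pen down
FD 8.3: (4,-18.3) -> (-4.3,-18.3) [heading=180, draw]
FD 14.5: (-4.3,-18.3) -> (-18.8,-18.3) [heading=180, draw]
BK 3: (-18.8,-18.3) -> (-15.8,-18.3) [heading=180, draw]
PU: pen up
PU: pen up
LT 180: heading 180 -> 0
RT 270: heading 0 -> 90
Final: pos=(-15.8,-18.3), heading=90, 5 segment(s) drawn

Answer: 90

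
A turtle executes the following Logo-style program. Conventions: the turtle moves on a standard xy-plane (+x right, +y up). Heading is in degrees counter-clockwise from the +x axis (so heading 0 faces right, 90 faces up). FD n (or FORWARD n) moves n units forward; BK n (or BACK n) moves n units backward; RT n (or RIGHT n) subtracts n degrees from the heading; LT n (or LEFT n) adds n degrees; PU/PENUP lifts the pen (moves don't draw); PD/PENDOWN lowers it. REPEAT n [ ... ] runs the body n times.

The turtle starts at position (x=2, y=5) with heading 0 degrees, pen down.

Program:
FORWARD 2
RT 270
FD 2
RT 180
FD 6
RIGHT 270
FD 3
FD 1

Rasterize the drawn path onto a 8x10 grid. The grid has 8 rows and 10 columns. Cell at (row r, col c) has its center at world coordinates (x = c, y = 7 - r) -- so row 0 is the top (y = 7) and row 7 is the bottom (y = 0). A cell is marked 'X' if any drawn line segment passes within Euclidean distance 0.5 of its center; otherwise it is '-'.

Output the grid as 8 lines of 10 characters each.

Segment 0: (2,5) -> (4,5)
Segment 1: (4,5) -> (4,7)
Segment 2: (4,7) -> (4,1)
Segment 3: (4,1) -> (7,1)
Segment 4: (7,1) -> (8,1)

Answer: ----X-----
----X-----
--XXX-----
----X-----
----X-----
----X-----
----XXXXX-
----------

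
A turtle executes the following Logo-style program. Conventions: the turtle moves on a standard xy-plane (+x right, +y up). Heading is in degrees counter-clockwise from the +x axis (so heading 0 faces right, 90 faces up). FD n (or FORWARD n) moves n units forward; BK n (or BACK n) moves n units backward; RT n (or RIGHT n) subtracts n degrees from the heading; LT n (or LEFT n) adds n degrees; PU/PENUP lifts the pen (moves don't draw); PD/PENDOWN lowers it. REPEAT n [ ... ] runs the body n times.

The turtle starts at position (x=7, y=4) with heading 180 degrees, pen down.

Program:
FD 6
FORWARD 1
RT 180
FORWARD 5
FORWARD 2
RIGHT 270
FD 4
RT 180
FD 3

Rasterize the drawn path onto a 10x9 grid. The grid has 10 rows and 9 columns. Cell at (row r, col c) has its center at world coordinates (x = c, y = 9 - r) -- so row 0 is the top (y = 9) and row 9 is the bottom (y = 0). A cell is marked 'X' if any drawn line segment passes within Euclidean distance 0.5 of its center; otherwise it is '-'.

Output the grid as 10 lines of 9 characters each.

Answer: ---------
-------X-
-------X-
-------X-
-------X-
XXXXXXXX-
---------
---------
---------
---------

Derivation:
Segment 0: (7,4) -> (1,4)
Segment 1: (1,4) -> (0,4)
Segment 2: (0,4) -> (5,4)
Segment 3: (5,4) -> (7,4)
Segment 4: (7,4) -> (7,8)
Segment 5: (7,8) -> (7,5)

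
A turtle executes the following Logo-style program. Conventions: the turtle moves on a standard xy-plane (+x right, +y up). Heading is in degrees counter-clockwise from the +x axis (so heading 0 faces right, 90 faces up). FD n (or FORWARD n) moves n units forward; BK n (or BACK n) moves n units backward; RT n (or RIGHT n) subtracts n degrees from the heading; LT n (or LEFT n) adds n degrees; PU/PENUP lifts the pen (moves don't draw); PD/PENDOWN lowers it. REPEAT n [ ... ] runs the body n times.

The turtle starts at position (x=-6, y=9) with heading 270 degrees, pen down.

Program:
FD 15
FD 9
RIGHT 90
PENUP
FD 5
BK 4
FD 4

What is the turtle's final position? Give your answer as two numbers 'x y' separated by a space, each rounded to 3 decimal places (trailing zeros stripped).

Executing turtle program step by step:
Start: pos=(-6,9), heading=270, pen down
FD 15: (-6,9) -> (-6,-6) [heading=270, draw]
FD 9: (-6,-6) -> (-6,-15) [heading=270, draw]
RT 90: heading 270 -> 180
PU: pen up
FD 5: (-6,-15) -> (-11,-15) [heading=180, move]
BK 4: (-11,-15) -> (-7,-15) [heading=180, move]
FD 4: (-7,-15) -> (-11,-15) [heading=180, move]
Final: pos=(-11,-15), heading=180, 2 segment(s) drawn

Answer: -11 -15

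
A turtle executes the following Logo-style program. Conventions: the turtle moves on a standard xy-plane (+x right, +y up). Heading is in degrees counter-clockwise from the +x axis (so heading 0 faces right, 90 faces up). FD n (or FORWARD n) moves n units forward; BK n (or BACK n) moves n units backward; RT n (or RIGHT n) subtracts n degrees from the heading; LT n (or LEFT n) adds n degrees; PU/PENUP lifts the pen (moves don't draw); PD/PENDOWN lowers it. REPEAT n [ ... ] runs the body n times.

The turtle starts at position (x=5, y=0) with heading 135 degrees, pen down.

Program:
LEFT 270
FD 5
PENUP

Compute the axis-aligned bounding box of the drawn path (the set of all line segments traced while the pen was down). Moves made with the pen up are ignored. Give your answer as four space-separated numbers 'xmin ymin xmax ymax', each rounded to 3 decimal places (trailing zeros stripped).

Answer: 5 0 8.536 3.536

Derivation:
Executing turtle program step by step:
Start: pos=(5,0), heading=135, pen down
LT 270: heading 135 -> 45
FD 5: (5,0) -> (8.536,3.536) [heading=45, draw]
PU: pen up
Final: pos=(8.536,3.536), heading=45, 1 segment(s) drawn

Segment endpoints: x in {5, 8.536}, y in {0, 3.536}
xmin=5, ymin=0, xmax=8.536, ymax=3.536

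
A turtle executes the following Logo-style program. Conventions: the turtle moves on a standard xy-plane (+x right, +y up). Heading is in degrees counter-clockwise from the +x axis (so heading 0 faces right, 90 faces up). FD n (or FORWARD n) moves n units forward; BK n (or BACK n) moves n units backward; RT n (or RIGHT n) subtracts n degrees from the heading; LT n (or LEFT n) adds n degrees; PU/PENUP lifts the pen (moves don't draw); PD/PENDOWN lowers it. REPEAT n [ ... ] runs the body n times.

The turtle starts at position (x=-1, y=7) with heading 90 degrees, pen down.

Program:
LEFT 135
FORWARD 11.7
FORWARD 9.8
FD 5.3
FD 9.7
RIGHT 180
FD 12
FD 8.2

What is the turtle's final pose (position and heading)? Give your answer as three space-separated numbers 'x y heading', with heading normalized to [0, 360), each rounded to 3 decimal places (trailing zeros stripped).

Answer: -12.526 -4.526 45

Derivation:
Executing turtle program step by step:
Start: pos=(-1,7), heading=90, pen down
LT 135: heading 90 -> 225
FD 11.7: (-1,7) -> (-9.273,-1.273) [heading=225, draw]
FD 9.8: (-9.273,-1.273) -> (-16.203,-8.203) [heading=225, draw]
FD 5.3: (-16.203,-8.203) -> (-19.95,-11.95) [heading=225, draw]
FD 9.7: (-19.95,-11.95) -> (-26.809,-18.809) [heading=225, draw]
RT 180: heading 225 -> 45
FD 12: (-26.809,-18.809) -> (-18.324,-10.324) [heading=45, draw]
FD 8.2: (-18.324,-10.324) -> (-12.526,-4.526) [heading=45, draw]
Final: pos=(-12.526,-4.526), heading=45, 6 segment(s) drawn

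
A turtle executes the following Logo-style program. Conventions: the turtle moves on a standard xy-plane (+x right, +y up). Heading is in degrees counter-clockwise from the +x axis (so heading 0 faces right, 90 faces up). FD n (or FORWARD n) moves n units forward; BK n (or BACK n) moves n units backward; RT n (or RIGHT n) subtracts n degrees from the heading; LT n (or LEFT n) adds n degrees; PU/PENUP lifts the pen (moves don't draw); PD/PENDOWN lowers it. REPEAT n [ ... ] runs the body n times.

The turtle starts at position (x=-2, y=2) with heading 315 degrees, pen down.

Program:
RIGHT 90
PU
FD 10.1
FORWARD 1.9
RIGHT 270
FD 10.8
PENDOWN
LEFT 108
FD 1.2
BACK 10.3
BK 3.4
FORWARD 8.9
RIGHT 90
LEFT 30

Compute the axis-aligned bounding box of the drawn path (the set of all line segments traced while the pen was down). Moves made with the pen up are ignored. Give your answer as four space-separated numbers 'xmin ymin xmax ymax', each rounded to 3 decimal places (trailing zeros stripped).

Answer: -8.523 -25.26 -2.304 -13.053

Derivation:
Executing turtle program step by step:
Start: pos=(-2,2), heading=315, pen down
RT 90: heading 315 -> 225
PU: pen up
FD 10.1: (-2,2) -> (-9.142,-5.142) [heading=225, move]
FD 1.9: (-9.142,-5.142) -> (-10.485,-6.485) [heading=225, move]
RT 270: heading 225 -> 315
FD 10.8: (-10.485,-6.485) -> (-2.849,-14.122) [heading=315, move]
PD: pen down
LT 108: heading 315 -> 63
FD 1.2: (-2.849,-14.122) -> (-2.304,-13.053) [heading=63, draw]
BK 10.3: (-2.304,-13.053) -> (-6.98,-22.23) [heading=63, draw]
BK 3.4: (-6.98,-22.23) -> (-8.523,-25.26) [heading=63, draw]
FD 8.9: (-8.523,-25.26) -> (-4.483,-17.33) [heading=63, draw]
RT 90: heading 63 -> 333
LT 30: heading 333 -> 3
Final: pos=(-4.483,-17.33), heading=3, 4 segment(s) drawn

Segment endpoints: x in {-8.523, -6.98, -4.483, -2.849, -2.304}, y in {-25.26, -22.23, -17.33, -14.122, -13.053}
xmin=-8.523, ymin=-25.26, xmax=-2.304, ymax=-13.053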